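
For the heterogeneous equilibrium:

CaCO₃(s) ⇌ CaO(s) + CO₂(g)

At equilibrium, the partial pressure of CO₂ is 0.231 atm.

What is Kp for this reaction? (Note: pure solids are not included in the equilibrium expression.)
K_p = 0.231

Solids (CaCO₃, CaO) have activity 1 and are excluded.
Kp = P(CO₂) = 0.231.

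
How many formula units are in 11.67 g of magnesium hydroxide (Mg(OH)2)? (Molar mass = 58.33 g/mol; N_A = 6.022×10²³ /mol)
Moles = 11.67 g ÷ 58.33 g/mol = 0.200069 mol
Formula units = 0.200069 mol × 6.022×10²³ /mol = 1.205e+23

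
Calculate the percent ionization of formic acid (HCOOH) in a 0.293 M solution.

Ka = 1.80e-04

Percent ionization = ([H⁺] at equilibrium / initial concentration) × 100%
Percent ionization = 2.45%

Let x = [H⁺]. Ka = x²/(C - x) ⇒ x² + (1.80e-04)x - (1.80e-04)(0.293) = 0. x = 7.1728e-03. Percent = (7.1728e-03/0.293) × 100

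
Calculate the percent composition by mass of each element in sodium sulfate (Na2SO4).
Na: 32.37%, S: 22.58%, O: 45.05%

Molar mass of Na2SO4 = 142.05 g/mol
% Na = (2 × 22.99) / 142.05 × 100% = 45.98 / 142.05 × 100% = 32.37%
% S = (1 × 32.07) / 142.05 × 100% = 32.07 / 142.05 × 100% = 22.58%
% O = (4 × 16.0) / 142.05 × 100% = 64 / 142.05 × 100% = 45.05%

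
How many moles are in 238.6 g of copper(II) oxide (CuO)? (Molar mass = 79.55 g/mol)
Moles = 238.6 g ÷ 79.55 g/mol = 2.999 mol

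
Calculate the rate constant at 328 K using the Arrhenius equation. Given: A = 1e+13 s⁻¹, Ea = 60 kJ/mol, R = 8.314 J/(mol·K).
2.78e+03 s⁻¹

k = A·exp(-Ea/(R·T)) = 1e+13·exp(-60000/(8.314·328)) = 1e+13·exp(-22.0023) = 1e+13·2.7832e-10 = 2.78e+03 s⁻¹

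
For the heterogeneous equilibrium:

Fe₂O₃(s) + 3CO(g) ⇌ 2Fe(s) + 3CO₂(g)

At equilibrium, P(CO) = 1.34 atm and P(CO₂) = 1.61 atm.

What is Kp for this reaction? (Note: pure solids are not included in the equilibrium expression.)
K_p = 1.734

Solids (Fe₂O₃, Fe) are excluded.
Kp = P(CO₂)³/P(CO)³ = (1.61)³/(1.34)³ = 4.173/2.406 = 1.734.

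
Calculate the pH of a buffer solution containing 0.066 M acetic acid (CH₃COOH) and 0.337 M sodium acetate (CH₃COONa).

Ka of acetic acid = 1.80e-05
pH = 5.45

pKa = -log(1.80e-05) = 4.74. pH = pKa + log([A⁻]/[HA]) = 4.74 + log(0.337/0.066)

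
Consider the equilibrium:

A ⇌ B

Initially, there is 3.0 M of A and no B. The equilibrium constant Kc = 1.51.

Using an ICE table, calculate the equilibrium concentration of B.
[B] = 1.805 M

ICE: [A] = 3.0 − x, [B] = x.
Kc = x/(3.0 − x) = 1.51 ⇒ x = 1.51·3.0/(1 + 1.51) = 4.53/2.51 = 1.805.
[B] = x = 1.805 M.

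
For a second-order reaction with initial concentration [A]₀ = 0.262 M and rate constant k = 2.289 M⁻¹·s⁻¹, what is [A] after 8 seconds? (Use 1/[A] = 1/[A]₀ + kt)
0.0452 M

1/[A] = 1/[A]₀ + k·t = 1/0.262 + (2.289)·(8) = 3.8168 + 18.3120 = 22.1288
[A] = 1/22.1288 = 0.0452 M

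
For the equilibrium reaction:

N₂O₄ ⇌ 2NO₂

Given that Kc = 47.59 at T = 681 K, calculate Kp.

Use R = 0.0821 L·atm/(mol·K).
K_p = 2.66e+03

Δn = (moles gaseous products) − (moles gaseous reactants) = 1
T = 681 K; RT = 0.0821 × 681 = 55.9101
Kp = Kc·(RT)^Δn = 47.59 × (55.9101)^1 = 47.59 × 55.9101 = 2.66e+03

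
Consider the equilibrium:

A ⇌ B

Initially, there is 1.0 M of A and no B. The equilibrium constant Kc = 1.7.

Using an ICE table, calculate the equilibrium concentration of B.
[B] = 0.630 M

ICE: [A] = 1.0 − x, [B] = x.
Kc = x/(1.0 − x) = 1.7 ⇒ x = 1.7·1.0/(1 + 1.7) = 1.7/2.7 = 0.6296.
[B] = x = 0.630 M.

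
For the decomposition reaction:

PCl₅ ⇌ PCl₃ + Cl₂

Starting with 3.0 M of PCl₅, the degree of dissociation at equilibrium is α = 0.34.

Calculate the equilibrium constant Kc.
K_c = 0.5255

x = α·[A]₀ = 0.34 × 3.0 = 1.02 M dissociated.
At eq: [PCl₅] = 3.0 − 1.02 = 1.98 M; [PCl₃] = [Cl₂] = x = 1.02 M.
Kc = [PCl₃][Cl₂]/[PCl₅] = (1.02)²/1.98 = 0.5255.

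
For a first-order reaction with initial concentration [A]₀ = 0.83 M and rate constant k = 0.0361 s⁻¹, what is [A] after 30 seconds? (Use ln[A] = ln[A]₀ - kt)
0.2810 M

ln[A] = ln[A]₀ - k·t = ln(0.83) - (0.0361)·(30) = -0.1863 - 1.0830 = -1.2693
[A] = e^(-1.2693) = 0.2810 M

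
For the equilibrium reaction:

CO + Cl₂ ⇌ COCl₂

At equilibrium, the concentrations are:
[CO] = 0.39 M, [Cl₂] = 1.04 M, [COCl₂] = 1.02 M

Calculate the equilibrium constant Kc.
K_c = 2.5148

Kc = ([COCl₂]) / ([CO] × [Cl₂])
   = ((1.02)) / ((0.39)·(1.04))
   = 1.02 / 0.4056 = 2.5148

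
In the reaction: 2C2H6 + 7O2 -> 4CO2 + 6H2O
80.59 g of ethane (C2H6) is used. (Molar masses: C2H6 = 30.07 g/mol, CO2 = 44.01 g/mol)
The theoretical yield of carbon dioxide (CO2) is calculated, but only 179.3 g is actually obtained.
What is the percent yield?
Moles of C2H6 = 80.59 g ÷ 30.07 g/mol = 2.68008 mol
Mole ratio: 4 mol CO2 / 2 mol C2H6
Moles of CO2 = 2.68008 × (4/2) = 5.36016 mol
Theoretical yield = 5.36016 mol × 44.01 g/mol = 235.9 g
Actual yield = 179.3 g
Percent yield = (179.3 / 235.9) × 100% = 76.0%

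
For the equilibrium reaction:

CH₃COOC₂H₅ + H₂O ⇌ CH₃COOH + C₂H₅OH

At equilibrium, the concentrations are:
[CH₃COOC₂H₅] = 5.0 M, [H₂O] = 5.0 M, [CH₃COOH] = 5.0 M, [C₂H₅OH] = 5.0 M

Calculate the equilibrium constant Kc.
K_c = 1.0000

Kc = ([CH₃COOH] × [C₂H₅OH]) / ([CH₃COOC₂H₅] × [H₂O])
   = ((5.0)·(5.0)) / ((5.0)·(5.0))
   = 25 / 25 = 1.0000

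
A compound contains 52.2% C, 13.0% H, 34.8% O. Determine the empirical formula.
Moles of C = 52.2 g / 12.01 g/mol = 4.346 mol
Moles of H = 13.0 g / 1.008 g/mol = 12.897 mol
Moles of O = 34.8 g / 16.0 g/mol = 2.175 mol

Smallest moles = 2.175
Divide all by smallest:
C: 4.346 / 2.175 = 2.00
H: 12.897 / 2.175 = 5.93
O: 2.175 / 2.175 = 1.00

Empirical formula: C2H6O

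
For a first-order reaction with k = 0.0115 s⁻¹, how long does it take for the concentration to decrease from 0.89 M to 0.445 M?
60.27 s

From ln[A] = ln[A]₀ - k·t: t = ln([A]₀/[A])/k = ln(0.89/0.445)/0.0115 = ln(2.0000)/0.0115 = 0.6931/0.0115 = 60.27 s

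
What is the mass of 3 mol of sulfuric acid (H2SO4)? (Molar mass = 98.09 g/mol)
Mass = 3 mol × 98.09 g/mol = 294.3 g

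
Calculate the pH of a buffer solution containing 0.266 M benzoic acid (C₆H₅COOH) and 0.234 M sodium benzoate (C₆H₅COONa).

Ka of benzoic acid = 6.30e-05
pH = 4.14

pKa = -log(6.30e-05) = 4.20. pH = pKa + log([A⁻]/[HA]) = 4.20 + log(0.234/0.266)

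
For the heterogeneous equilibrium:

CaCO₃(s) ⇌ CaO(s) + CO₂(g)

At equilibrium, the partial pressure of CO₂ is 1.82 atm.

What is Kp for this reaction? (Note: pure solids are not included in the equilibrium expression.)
K_p = 1.82

Solids (CaCO₃, CaO) have activity 1 and are excluded.
Kp = P(CO₂) = 1.82.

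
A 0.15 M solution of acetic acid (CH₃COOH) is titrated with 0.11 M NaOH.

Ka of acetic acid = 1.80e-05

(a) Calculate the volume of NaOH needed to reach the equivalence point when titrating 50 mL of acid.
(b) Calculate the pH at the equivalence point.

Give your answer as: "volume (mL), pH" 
V = 68.2 mL, pH = 8.77

(a) At equivalence: moles acid = moles base.
moles acid = 0.15 × 0.05 = 0.0075 mol; V_NaOH = 0.0075/0.11 = 0.06818 L = 68.2 mL.
(b) At equivalence, all acid → conjugate base A⁻ at [A⁻] = 0.0075/0.1182 = 0.06346 M.
Kb = Kw/Ka = 1.0e-14/1.80e-05 = 5.556e-10; [OH⁻] = √(Kb·[A⁻]) = 5.938e-06; pOH = 5.23; pH = 14 − pOH = 8.77.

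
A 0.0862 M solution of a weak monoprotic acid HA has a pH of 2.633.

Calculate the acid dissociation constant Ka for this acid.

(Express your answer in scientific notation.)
K_a = 6.46e-05

[H⁺] = 10^(−pH) = 10^(−2.633) = 2.328e-03 M. For HA ⇌ H⁺ + A⁻, Ka = x²/(C − x) = (2.328e-03)²/(0.0862 − 2.328e-03) = 6.46e-05.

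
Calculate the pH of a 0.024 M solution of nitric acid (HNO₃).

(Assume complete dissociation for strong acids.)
pH = 1.62

[H⁺] = 0.024 M for strong acid. pH = -log[H⁺] = -log(0.024)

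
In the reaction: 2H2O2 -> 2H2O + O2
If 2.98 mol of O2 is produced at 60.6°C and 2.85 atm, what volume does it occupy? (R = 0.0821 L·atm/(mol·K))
T = 60.6°C + 273.15 = 333.75 K
V = nRT/P = (2.98 × 0.0821 × 333.75) / 2.85
V = 28.65 L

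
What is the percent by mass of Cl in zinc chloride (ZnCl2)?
Mass of Cl in formula = 35.45 × 2 = 70.9 g/mol
Molar mass = 136.28 g/mol
% Cl = (70.9/136.28) × 100% = 52.03%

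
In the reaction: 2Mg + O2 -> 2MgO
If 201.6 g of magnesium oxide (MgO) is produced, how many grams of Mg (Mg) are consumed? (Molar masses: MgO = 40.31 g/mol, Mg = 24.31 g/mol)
Moles of MgO = 201.6 g ÷ 40.31 g/mol = 5.00124 mol
Mole ratio: 2 mol Mg / 2 mol MgO
Moles of Mg = 5.00124 × (2/2) = 5.00124 mol
Mass of Mg = 5.00124 mol × 24.31 g/mol = 121.6 g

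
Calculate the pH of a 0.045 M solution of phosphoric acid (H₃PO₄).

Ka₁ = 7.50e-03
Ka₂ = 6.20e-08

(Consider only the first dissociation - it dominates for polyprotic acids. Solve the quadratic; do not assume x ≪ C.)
pH = 1.82

x² + Ka₁·x − Ka₁·C = 0 with Ka₁ = 7.50e-03, C = 0.045.
x = (−Ka₁ + √(Ka₁² + 4·Ka₁·C))/2 = 1.5000e-02 M, so pH = 1.82.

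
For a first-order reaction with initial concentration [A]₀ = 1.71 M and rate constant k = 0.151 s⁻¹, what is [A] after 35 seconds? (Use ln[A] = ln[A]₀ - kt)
0.0087 M

ln[A] = ln[A]₀ - k·t = ln(1.71) - (0.151)·(35) = 0.5365 - 5.2850 = -4.7485
[A] = e^(-4.7485) = 0.0087 M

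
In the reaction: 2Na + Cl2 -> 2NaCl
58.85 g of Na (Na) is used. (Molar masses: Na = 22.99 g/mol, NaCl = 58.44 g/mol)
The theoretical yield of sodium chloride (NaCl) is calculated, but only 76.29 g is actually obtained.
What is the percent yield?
Moles of Na = 58.85 g ÷ 22.99 g/mol = 2.55981 mol
Mole ratio: 2 mol NaCl / 2 mol Na
Moles of NaCl = 2.55981 × (2/2) = 2.55981 mol
Theoretical yield = 2.55981 mol × 58.44 g/mol = 149.6 g
Actual yield = 76.29 g
Percent yield = (76.29 / 149.6) × 100% = 51.0%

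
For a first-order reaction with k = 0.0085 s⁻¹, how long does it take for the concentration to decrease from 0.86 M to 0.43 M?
81.55 s

From ln[A] = ln[A]₀ - k·t: t = ln([A]₀/[A])/k = ln(0.86/0.43)/0.0085 = ln(2.0000)/0.0085 = 0.6931/0.0085 = 81.55 s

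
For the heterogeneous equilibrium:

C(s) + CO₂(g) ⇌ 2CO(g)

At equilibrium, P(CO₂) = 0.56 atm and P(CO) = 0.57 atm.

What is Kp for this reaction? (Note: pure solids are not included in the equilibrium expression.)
K_p = 0.580

Solid C is excluded.
Kp = P(CO)²/P(CO₂) = (0.57)²/0.56 = 0.3249/0.56 = 0.580.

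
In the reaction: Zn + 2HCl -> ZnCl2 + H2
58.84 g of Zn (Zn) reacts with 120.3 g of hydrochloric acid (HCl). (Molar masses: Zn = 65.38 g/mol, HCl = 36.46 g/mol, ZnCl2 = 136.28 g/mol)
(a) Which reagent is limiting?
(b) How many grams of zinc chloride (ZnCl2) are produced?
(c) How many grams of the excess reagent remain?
(a) Zn, (b) 122.6 g, (c) 54.67 g

Moles of Zn = 58.84 g ÷ 65.38 g/mol = 0.899969 mol
Moles of HCl = 120.3 g ÷ 36.46 g/mol = 3.29951 mol
Moles ÷ coefficient: Zn: 0.899969/1 = 0.9, HCl: 3.29951/2 = 1.65
(a) Zn has the smaller value, so Zn is the limiting reagent.
(b) Moles of ZnCl2 = 0.899969 mol Zn × (1/1) = 0.899969 mol; mass = 0.899969 mol × 136.28 g/mol = 122.6 g
(c) HCl consumed = 0.899969 × (2/1) = 1.79994 mol; remaining = 3.29951 − 1.79994 = 1.49957 mol; mass = 1.49957 mol × 36.46 g/mol = 54.67 g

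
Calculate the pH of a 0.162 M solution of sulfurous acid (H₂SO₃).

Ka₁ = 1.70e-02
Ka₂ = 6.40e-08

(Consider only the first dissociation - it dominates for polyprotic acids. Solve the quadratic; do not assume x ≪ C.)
pH = 1.35

x² + Ka₁·x − Ka₁·C = 0 with Ka₁ = 1.70e-02, C = 0.162.
x = (−Ka₁ + √(Ka₁² + 4·Ka₁·C))/2 = 4.4662e-02 M, so pH = 1.35.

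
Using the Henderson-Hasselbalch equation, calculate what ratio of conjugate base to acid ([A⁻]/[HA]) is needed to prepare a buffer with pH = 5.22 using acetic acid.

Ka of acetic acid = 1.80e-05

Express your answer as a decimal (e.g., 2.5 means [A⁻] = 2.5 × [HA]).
[A⁻]/[HA] = 2.987

pKa = −log(1.80e-05) = 4.7447. pH = pKa + log([A⁻]/[HA]). 5.22 = 4.7447 + log(ratio). log(ratio) = 5.22 − 4.7447 = 0.4753. ratio = 10^(0.4753) = 2.987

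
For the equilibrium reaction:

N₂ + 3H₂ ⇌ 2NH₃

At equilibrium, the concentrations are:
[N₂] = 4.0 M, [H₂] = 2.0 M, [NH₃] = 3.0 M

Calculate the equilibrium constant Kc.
K_c = 0.2812

Kc = ([NH₃]^2) / ([N₂] × [H₂]^3)
   = ((3.0)^2) / ((4.0)·(2.0)^3)
   = 9 / 32 = 0.2812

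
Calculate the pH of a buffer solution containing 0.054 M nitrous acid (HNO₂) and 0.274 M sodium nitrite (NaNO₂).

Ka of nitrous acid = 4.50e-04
pH = 4.05

pKa = -log(4.50e-04) = 3.35. pH = pKa + log([A⁻]/[HA]) = 3.35 + log(0.274/0.054)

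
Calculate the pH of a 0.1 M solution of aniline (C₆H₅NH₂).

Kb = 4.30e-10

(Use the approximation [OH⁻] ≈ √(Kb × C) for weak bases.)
pH = 8.82

[OH⁻] = √(Kb × C) = √(4.30e-10 × 0.1) = 6.5574e-06. pOH = 5.18, pH = 14 - pOH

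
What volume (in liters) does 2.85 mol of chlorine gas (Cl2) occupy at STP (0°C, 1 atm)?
At STP, 1 mol of gas occupies 22.4 L
Volume = 2.85 mol × 22.4 L/mol = 63.84 L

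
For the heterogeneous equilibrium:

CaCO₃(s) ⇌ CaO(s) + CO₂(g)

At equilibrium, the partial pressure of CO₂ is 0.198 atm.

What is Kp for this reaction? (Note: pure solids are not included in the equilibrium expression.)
K_p = 0.198

Solids (CaCO₃, CaO) have activity 1 and are excluded.
Kp = P(CO₂) = 0.198.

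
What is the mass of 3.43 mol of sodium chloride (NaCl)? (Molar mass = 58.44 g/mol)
Mass = 3.43 mol × 58.44 g/mol = 200.4 g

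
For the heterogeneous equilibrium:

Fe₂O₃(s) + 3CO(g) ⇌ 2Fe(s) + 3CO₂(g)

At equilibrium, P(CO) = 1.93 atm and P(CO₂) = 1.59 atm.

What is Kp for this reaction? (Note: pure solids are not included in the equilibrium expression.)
K_p = 0.559

Solids (Fe₂O₃, Fe) are excluded.
Kp = P(CO₂)³/P(CO)³ = (1.59)³/(1.93)³ = 4.02/7.189 = 0.559.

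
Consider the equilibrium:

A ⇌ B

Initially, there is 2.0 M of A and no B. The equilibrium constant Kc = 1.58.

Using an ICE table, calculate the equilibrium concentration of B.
[B] = 1.225 M

ICE: [A] = 2.0 − x, [B] = x.
Kc = x/(2.0 − x) = 1.58 ⇒ x = 1.58·2.0/(1 + 1.58) = 3.16/2.58 = 1.225.
[B] = x = 1.225 M.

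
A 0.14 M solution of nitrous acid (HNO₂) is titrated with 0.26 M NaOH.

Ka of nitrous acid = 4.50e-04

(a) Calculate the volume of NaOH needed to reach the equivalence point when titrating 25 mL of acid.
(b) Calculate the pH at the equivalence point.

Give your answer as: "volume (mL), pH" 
V = 13.5 mL, pH = 8.15

(a) At equivalence: moles acid = moles base.
moles acid = 0.14 × 0.025 = 0.0035 mol; V_NaOH = 0.0035/0.26 = 0.01346 L = 13.5 mL.
(b) At equivalence, all acid → conjugate base A⁻ at [A⁻] = 0.0035/0.03846 = 0.091 M.
Kb = Kw/Ka = 1.0e-14/4.50e-04 = 2.222e-11; [OH⁻] = √(Kb·[A⁻]) = 1.422e-06; pOH = 5.85; pH = 14 − pOH = 8.15.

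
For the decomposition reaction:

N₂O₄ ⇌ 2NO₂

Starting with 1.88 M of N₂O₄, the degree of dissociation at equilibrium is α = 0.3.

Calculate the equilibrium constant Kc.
K_c = 0.9669

x = α·[A]₀ = 0.3 × 1.88 = 0.564 M dissociated.
At eq: [N₂O₄] = 1.88 − 0.564 = 1.316 M; [NO₂] = 2x = 1.128 M.
Kc = [NO₂]²/[N₂O₄] = (1.128)²/1.316 = 0.9669.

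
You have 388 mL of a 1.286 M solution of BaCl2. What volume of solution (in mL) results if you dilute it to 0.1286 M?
Using M₁V₁ = M₂V₂:
1.286 × 388 = 0.1286 × V₂
V₂ = (1.286 × 388) / 0.1286 = 3880 mL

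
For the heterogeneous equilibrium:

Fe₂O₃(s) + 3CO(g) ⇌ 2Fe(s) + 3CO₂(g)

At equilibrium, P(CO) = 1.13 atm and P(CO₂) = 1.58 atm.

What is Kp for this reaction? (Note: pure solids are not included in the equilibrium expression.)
K_p = 2.734

Solids (Fe₂O₃, Fe) are excluded.
Kp = P(CO₂)³/P(CO)³ = (1.58)³/(1.13)³ = 3.944/1.443 = 2.734.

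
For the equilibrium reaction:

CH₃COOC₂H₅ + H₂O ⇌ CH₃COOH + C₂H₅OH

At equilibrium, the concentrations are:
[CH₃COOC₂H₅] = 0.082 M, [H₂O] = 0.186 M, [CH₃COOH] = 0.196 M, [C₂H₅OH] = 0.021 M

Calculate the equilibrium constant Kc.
K_c = 0.2699

Kc = ([CH₃COOH] × [C₂H₅OH]) / ([CH₃COOC₂H₅] × [H₂O])
   = ((0.196)·(0.021)) / ((0.082)·(0.186))
   = 0.004116 / 0.015252 = 0.2699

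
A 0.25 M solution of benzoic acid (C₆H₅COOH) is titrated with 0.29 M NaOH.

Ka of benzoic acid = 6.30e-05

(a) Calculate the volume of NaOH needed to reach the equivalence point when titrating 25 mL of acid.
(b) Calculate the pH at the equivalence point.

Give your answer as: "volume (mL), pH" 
V = 21.6 mL, pH = 8.66

(a) At equivalence: moles acid = moles base.
moles acid = 0.25 × 0.025 = 0.00625 mol; V_NaOH = 0.00625/0.29 = 0.02155 L = 21.6 mL.
(b) At equivalence, all acid → conjugate base A⁻ at [A⁻] = 0.00625/0.04655 = 0.1343 M.
Kb = Kw/Ka = 1.0e-14/6.30e-05 = 1.587e-10; [OH⁻] = √(Kb·[A⁻]) = 4.616e-06; pOH = 5.34; pH = 14 − pOH = 8.66.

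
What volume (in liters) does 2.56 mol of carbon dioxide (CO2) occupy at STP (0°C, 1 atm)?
At STP, 1 mol of gas occupies 22.4 L
Volume = 2.56 mol × 22.4 L/mol = 57.34 L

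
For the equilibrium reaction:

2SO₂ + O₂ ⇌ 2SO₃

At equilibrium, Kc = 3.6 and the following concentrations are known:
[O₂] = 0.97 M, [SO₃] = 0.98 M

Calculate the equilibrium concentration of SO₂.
[SO₂] = 0.5244 M

Kc = ([SO₃]^2) / ([SO₂]^2 × [O₂]) = 3.6
[SO₂]^2 = (product terms)/(Kc · other reactant terms) = 0.9604 / (3.6 · 0.97) = 0.27503
[SO₂] = (0.27503)^(1/2) = 0.5244 M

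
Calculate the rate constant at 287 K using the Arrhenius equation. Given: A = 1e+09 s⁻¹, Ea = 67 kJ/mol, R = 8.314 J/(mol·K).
6.39e-04 s⁻¹

k = A·exp(-Ea/(R·T)) = 1e+09·exp(-67000/(8.314·287)) = 1e+09·exp(-28.0791) = 1e+09·6.3887e-13 = 6.39e-04 s⁻¹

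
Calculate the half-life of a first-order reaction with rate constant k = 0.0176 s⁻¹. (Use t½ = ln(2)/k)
39.38 s

t½ = ln(2)/k = 0.6931/0.0176 = 39.38 s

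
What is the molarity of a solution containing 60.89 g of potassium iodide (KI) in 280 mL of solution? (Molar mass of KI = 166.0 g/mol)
Moles of KI = 60.89 g ÷ 166.0 g/mol = 0.366807 mol
Volume = 280 mL = 0.28 L
Molarity = 0.366807 mol ÷ 0.28 L = 1.31 M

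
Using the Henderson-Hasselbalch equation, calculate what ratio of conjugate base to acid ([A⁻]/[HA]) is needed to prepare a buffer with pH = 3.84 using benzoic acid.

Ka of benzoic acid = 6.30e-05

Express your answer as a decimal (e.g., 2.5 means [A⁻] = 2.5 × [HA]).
[A⁻]/[HA] = 0.436

pKa = −log(6.30e-05) = 4.2007. pH = pKa + log([A⁻]/[HA]). 3.84 = 4.2007 + log(ratio). log(ratio) = 3.84 − 4.2007 = -0.3607. ratio = 10^(-0.3607) = 0.436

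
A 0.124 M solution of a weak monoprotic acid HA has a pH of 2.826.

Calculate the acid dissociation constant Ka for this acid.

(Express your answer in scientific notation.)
K_a = 1.82e-05

[H⁺] = 10^(−pH) = 10^(−2.826) = 1.493e-03 M. For HA ⇌ H⁺ + A⁻, Ka = x²/(C − x) = (1.493e-03)²/(0.124 − 1.493e-03) = 1.82e-05.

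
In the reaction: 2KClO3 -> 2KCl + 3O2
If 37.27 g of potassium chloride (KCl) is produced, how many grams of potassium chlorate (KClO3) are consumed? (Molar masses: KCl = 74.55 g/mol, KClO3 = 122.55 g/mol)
Moles of KCl = 37.27 g ÷ 74.55 g/mol = 0.499933 mol
Mole ratio: 2 mol KClO3 / 2 mol KCl
Moles of KClO3 = 0.499933 × (2/2) = 0.499933 mol
Mass of KClO3 = 0.499933 mol × 122.55 g/mol = 61.27 g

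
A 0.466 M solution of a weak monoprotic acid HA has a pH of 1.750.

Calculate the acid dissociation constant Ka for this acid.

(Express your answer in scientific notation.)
K_a = 7.06e-04

[H⁺] = 10^(−pH) = 10^(−1.750) = 1.778e-02 M. For HA ⇌ H⁺ + A⁻, Ka = x²/(C − x) = (1.778e-02)²/(0.466 − 1.778e-02) = 7.06e-04.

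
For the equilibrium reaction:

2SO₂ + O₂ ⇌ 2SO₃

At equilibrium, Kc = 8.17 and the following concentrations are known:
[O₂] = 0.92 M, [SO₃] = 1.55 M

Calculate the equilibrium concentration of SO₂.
[SO₂] = 0.5654 M

Kc = ([SO₃]^2) / ([SO₂]^2 × [O₂]) = 8.17
[SO₂]^2 = (product terms)/(Kc · other reactant terms) = 2.4025 / (8.17 · 0.92) = 0.31963
[SO₂] = (0.31963)^(1/2) = 0.5654 M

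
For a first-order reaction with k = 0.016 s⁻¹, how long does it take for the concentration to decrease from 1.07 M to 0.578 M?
38.49 s

From ln[A] = ln[A]₀ - k·t: t = ln([A]₀/[A])/k = ln(1.07/0.578)/0.016 = ln(1.8512)/0.016 = 0.6158/0.016 = 38.49 s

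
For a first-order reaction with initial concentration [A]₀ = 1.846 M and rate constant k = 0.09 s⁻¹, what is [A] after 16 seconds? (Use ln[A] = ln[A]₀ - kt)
0.4374 M

ln[A] = ln[A]₀ - k·t = ln(1.846) - (0.09)·(16) = 0.6130 - 1.4400 = -0.8270
[A] = e^(-0.8270) = 0.4374 M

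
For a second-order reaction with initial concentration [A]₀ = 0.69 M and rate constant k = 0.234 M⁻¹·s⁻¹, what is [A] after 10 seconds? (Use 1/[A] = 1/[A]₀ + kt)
0.2639 M

1/[A] = 1/[A]₀ + k·t = 1/0.69 + (0.234)·(10) = 1.4493 + 2.3400 = 3.7893
[A] = 1/3.7893 = 0.2639 M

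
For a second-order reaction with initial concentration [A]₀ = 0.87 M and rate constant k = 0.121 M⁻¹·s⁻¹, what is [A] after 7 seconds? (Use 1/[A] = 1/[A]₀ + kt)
0.5009 M

1/[A] = 1/[A]₀ + k·t = 1/0.87 + (0.121)·(7) = 1.1494 + 0.8470 = 1.9964
[A] = 1/1.9964 = 0.5009 M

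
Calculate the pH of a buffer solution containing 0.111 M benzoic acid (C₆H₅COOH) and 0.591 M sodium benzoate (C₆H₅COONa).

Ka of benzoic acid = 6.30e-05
pH = 4.93

pKa = -log(6.30e-05) = 4.20. pH = pKa + log([A⁻]/[HA]) = 4.20 + log(0.591/0.111)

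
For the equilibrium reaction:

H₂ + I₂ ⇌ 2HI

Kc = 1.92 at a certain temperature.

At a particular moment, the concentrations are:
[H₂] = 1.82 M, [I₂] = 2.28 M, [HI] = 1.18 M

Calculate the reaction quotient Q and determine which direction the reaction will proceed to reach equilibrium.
Q = 0.336, Q < K, reaction proceeds forward (toward products)

Q = ([HI]^2) / ([H₂] × [I₂])
  = ((1.18)^2) / ((1.82)·(2.28)) = 1.3924/4.1496 = 0.3356
Since Q = 0.3356 < Kc = 1.92, the reaction proceeds forward (toward products) to reach equilibrium.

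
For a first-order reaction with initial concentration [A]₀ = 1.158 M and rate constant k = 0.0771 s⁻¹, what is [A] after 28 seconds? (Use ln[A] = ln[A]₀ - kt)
0.1337 M

ln[A] = ln[A]₀ - k·t = ln(1.158) - (0.0771)·(28) = 0.1467 - 2.1588 = -2.0121
[A] = e^(-2.0121) = 0.1337 M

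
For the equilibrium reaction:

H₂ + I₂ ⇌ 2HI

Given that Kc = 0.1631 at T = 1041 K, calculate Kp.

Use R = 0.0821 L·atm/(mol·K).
K_p = 0.1631

Δn = (moles gaseous products) − (moles gaseous reactants) = 0
T = 1041 K; RT = 0.0821 × 1041 = 85.4661
Kp = Kc·(RT)^Δn = 0.1631 × (85.4661)^0 = 0.1631 × 1 = 0.1631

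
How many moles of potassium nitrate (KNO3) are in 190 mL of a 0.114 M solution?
Moles = Molarity × Volume (L)
Moles = 0.114 M × 0.19 L = 0.02166 mol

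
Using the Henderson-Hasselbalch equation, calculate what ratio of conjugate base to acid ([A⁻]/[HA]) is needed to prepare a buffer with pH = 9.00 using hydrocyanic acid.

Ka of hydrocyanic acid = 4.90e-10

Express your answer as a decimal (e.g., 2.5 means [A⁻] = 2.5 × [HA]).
[A⁻]/[HA] = 0.490

pKa = −log(4.90e-10) = 9.3098. pH = pKa + log([A⁻]/[HA]). 9.00 = 9.3098 + log(ratio). log(ratio) = 9.00 − 9.3098 = -0.3098. ratio = 10^(-0.3098) = 0.490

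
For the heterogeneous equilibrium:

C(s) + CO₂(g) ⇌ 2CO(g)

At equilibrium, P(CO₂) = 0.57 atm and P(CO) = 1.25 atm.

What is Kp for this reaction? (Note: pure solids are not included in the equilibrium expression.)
K_p = 2.741

Solid C is excluded.
Kp = P(CO)²/P(CO₂) = (1.25)²/0.57 = 1.562/0.57 = 2.741.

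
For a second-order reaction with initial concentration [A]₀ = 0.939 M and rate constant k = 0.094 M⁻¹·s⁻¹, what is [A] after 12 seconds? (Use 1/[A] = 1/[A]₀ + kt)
0.4560 M

1/[A] = 1/[A]₀ + k·t = 1/0.939 + (0.094)·(12) = 1.0650 + 1.1280 = 2.1930
[A] = 1/2.1930 = 0.4560 M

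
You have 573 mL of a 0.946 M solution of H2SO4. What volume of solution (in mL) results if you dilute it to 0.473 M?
Using M₁V₁ = M₂V₂:
0.946 × 573 = 0.473 × V₂
V₂ = (0.946 × 573) / 0.473 = 1146 mL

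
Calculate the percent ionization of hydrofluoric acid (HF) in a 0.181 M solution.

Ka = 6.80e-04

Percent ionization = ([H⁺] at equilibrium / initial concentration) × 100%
Percent ionization = 5.94%

Let x = [H⁺]. Ka = x²/(C - x) ⇒ x² + (6.80e-04)x - (6.80e-04)(0.181) = 0. x = 1.0759e-02. Percent = (1.0759e-02/0.181) × 100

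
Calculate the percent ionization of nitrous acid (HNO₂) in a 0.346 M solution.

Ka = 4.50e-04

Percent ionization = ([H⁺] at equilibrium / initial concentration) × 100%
Percent ionization = 3.54%

Let x = [H⁺]. Ka = x²/(C - x) ⇒ x² + (4.50e-04)x - (4.50e-04)(0.346) = 0. x = 1.2255e-02. Percent = (1.2255e-02/0.346) × 100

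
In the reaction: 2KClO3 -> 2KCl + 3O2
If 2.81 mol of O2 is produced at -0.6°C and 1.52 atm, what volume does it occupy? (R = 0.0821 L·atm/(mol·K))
T = -0.6°C + 273.15 = 272.55 K
V = nRT/P = (2.81 × 0.0821 × 272.55) / 1.52
V = 41.37 L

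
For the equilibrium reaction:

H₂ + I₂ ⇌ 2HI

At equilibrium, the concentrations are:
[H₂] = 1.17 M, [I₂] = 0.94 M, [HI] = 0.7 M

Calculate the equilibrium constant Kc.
K_c = 0.4455

Kc = ([HI]^2) / ([H₂] × [I₂])
   = ((0.7)^2) / ((1.17)·(0.94))
   = 0.49 / 1.0998 = 0.4455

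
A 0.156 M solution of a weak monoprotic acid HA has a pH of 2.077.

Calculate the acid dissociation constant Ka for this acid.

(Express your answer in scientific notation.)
K_a = 4.75e-04

[H⁺] = 10^(−pH) = 10^(−2.077) = 8.375e-03 M. For HA ⇌ H⁺ + A⁻, Ka = x²/(C − x) = (8.375e-03)²/(0.156 − 8.375e-03) = 4.75e-04.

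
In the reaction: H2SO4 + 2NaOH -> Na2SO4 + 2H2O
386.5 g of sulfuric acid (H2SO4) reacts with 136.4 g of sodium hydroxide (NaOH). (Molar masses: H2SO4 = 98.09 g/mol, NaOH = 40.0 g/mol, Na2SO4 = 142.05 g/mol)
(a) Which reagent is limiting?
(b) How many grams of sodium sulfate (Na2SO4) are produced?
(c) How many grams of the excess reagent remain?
(a) NaOH, (b) 242.2 g, (c) 219.3 g

Moles of H2SO4 = 386.5 g ÷ 98.09 g/mol = 3.94026 mol
Moles of NaOH = 136.4 g ÷ 40.0 g/mol = 3.41 mol
Moles ÷ coefficient: H2SO4: 3.94026/1 = 3.94, NaOH: 3.41/2 = 1.705
(a) NaOH has the smaller value, so NaOH is the limiting reagent.
(b) Moles of Na2SO4 = 3.41 mol NaOH × (1/2) = 1.705 mol; mass = 1.705 mol × 142.05 g/mol = 242.2 g
(c) H2SO4 consumed = 3.41 × (1/2) = 1.705 mol; remaining = 3.94026 − 1.705 = 2.23526 mol; mass = 2.23526 mol × 98.09 g/mol = 219.3 g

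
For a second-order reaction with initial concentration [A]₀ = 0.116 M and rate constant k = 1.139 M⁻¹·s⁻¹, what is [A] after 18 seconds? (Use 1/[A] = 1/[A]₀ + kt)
0.0343 M

1/[A] = 1/[A]₀ + k·t = 1/0.116 + (1.139)·(18) = 8.6207 + 20.5020 = 29.1227
[A] = 1/29.1227 = 0.0343 M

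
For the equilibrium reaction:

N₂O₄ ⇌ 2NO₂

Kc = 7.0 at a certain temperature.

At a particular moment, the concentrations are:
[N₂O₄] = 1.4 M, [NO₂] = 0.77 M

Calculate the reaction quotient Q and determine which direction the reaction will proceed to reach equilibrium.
Q = 0.423, Q < K, reaction proceeds forward (toward products)

Q = ([NO₂]^2) / ([N₂O₄])
  = ((0.77)^2) / ((1.4)) = 0.5929/1.4 = 0.4235
Since Q = 0.4235 < Kc = 7.0, the reaction proceeds forward (toward products) to reach equilibrium.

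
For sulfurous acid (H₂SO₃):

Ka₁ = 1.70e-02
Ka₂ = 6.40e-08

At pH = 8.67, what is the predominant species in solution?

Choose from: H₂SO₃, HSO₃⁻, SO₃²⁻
SO₃²⁻

pKa1 = 1.77, pKa2 = 7.19. Each pKa is the crossover between adjacent species; pH = 8.67 lies in the region where SO₃²⁻ predominates.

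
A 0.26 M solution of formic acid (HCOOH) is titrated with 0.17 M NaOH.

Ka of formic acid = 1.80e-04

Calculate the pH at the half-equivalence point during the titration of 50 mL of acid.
pH = pKa = 3.74

At the half-equivalence point, [HA] = [A⁻], so by Henderson–Hasselbalch pH = pKa + log(1) = pKa.
pKa = −log(1.80e-04) = 3.74.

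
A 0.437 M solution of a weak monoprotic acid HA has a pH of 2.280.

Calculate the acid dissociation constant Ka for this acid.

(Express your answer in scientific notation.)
K_a = 6.38e-05

[H⁺] = 10^(−pH) = 10^(−2.280) = 5.248e-03 M. For HA ⇌ H⁺ + A⁻, Ka = x²/(C − x) = (5.248e-03)²/(0.437 − 5.248e-03) = 6.38e-05.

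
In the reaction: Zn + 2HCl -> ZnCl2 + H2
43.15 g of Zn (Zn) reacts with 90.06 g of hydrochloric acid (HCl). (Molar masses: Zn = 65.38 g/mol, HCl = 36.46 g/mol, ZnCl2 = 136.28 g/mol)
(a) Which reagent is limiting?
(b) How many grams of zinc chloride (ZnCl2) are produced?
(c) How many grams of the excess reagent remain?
(a) Zn, (b) 89.94 g, (c) 41.93 g

Moles of Zn = 43.15 g ÷ 65.38 g/mol = 0.659988 mol
Moles of HCl = 90.06 g ÷ 36.46 g/mol = 2.4701 mol
Moles ÷ coefficient: Zn: 0.659988/1 = 0.66, HCl: 2.4701/2 = 1.235
(a) Zn has the smaller value, so Zn is the limiting reagent.
(b) Moles of ZnCl2 = 0.659988 mol Zn × (1/1) = 0.659988 mol; mass = 0.659988 mol × 136.28 g/mol = 89.94 g
(c) HCl consumed = 0.659988 × (2/1) = 1.31998 mol; remaining = 2.4701 − 1.31998 = 1.15013 mol; mass = 1.15013 mol × 36.46 g/mol = 41.93 g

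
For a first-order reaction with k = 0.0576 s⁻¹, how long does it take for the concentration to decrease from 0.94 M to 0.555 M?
9.15 s

From ln[A] = ln[A]₀ - k·t: t = ln([A]₀/[A])/k = ln(0.94/0.555)/0.0576 = ln(1.6937)/0.0576 = 0.5269/0.0576 = 9.15 s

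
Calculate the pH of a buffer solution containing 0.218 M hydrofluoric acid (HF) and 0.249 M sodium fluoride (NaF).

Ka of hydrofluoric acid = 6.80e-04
pH = 3.23

pKa = -log(6.80e-04) = 3.17. pH = pKa + log([A⁻]/[HA]) = 3.17 + log(0.249/0.218)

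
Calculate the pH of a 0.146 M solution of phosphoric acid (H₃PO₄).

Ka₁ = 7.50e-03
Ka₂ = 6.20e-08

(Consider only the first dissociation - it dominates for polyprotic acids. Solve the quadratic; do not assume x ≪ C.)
pH = 1.53

x² + Ka₁·x − Ka₁·C = 0 with Ka₁ = 7.50e-03, C = 0.146.
x = (−Ka₁ + √(Ka₁² + 4·Ka₁·C))/2 = 2.9553e-02 M, so pH = 1.53.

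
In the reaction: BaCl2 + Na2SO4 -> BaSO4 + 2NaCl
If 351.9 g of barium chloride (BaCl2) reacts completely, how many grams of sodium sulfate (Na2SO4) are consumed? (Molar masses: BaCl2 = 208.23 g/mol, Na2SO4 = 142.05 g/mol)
Moles of BaCl2 = 351.9 g ÷ 208.23 g/mol = 1.68996 mol
Mole ratio: 1 mol Na2SO4 / 1 mol BaCl2
Moles of Na2SO4 = 1.68996 × (1/1) = 1.68996 mol
Mass of Na2SO4 = 1.68996 mol × 142.05 g/mol = 240.1 g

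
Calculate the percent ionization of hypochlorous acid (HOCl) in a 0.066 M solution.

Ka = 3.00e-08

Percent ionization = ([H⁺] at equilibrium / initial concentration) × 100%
Percent ionization = 0.0674%

Let x = [H⁺]. Ka = x²/(C - x) ⇒ x² + (3.00e-08)x - (3.00e-08)(0.066) = 0. x = 4.4482e-05. Percent = (4.4482e-05/0.066) × 100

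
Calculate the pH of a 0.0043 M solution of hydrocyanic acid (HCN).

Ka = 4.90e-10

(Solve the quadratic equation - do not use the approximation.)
pH = 5.84

x² + Ka×x - Ka×C = 0. Using quadratic formula: [H⁺] = 1.4513e-06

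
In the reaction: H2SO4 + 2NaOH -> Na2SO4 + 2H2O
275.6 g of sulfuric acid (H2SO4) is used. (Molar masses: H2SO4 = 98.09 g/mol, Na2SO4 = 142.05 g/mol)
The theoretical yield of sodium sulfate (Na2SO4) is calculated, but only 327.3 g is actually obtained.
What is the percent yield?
Moles of H2SO4 = 275.6 g ÷ 98.09 g/mol = 2.80966 mol
Mole ratio: 1 mol Na2SO4 / 1 mol H2SO4
Moles of Na2SO4 = 2.80966 × (1/1) = 2.80966 mol
Theoretical yield = 2.80966 mol × 142.05 g/mol = 399.11 g
Actual yield = 327.3 g
Percent yield = (327.3 / 399.11) × 100% = 82.0%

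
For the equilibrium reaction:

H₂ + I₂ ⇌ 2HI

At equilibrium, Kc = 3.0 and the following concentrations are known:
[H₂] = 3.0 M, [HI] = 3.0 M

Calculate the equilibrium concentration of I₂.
[I₂] = 1.0000 M

Kc = ([HI]^2) / ([H₂] × [I₂]) = 3.0
[I₂]^1 = (product terms)/(Kc · other reactant terms) = 9 / (3.0 · 3) = 1
[I₂] = 1.0000 M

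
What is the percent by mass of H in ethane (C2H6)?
Mass of H in formula = 1.008 × 6 = 6.048 g/mol
Molar mass = 30.07 g/mol
% H = (6.048/30.07) × 100% = 20.11%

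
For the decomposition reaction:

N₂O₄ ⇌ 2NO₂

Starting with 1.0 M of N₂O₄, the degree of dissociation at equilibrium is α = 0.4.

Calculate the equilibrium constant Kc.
K_c = 1.0667

x = α·[A]₀ = 0.4 × 1.0 = 0.4 M dissociated.
At eq: [N₂O₄] = 1.0 − 0.4 = 0.6 M; [NO₂] = 2x = 0.8 M.
Kc = [NO₂]²/[N₂O₄] = (0.8)²/0.6 = 1.067.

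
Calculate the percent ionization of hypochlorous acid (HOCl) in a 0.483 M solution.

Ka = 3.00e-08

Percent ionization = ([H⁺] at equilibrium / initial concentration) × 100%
Percent ionization = 0.0249%

Let x = [H⁺]. Ka = x²/(C - x) ⇒ x² + (3.00e-08)x - (3.00e-08)(0.483) = 0. x = 1.2036e-04. Percent = (1.2036e-04/0.483) × 100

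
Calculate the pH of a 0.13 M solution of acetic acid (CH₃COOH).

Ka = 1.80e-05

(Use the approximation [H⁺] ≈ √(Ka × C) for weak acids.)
pH = 2.82

[H⁺] = √(Ka × C) = √(1.80e-05 × 0.13) = 1.5297e-03. pH = -log(1.5297e-03)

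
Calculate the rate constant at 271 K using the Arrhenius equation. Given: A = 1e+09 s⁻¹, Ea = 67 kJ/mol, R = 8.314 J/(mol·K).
1.22e-04 s⁻¹

k = A·exp(-Ea/(R·T)) = 1e+09·exp(-67000/(8.314·271)) = 1e+09·exp(-29.7369) = 1e+09·1.2174e-13 = 1.22e-04 s⁻¹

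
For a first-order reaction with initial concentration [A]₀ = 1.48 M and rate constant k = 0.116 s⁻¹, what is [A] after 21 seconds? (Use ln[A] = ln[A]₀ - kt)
0.1295 M

ln[A] = ln[A]₀ - k·t = ln(1.48) - (0.116)·(21) = 0.3920 - 2.4360 = -2.0440
[A] = e^(-2.0440) = 0.1295 M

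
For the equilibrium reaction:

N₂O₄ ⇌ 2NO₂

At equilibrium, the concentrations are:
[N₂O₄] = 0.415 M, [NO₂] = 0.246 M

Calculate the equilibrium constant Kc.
K_c = 0.1458

Kc = ([NO₂]^2) / ([N₂O₄])
   = ((0.246)^2) / ((0.415))
   = 0.060516 / 0.415 = 0.1458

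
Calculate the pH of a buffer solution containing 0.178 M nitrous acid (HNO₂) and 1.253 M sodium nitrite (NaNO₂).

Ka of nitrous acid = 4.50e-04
pH = 4.19

pKa = -log(4.50e-04) = 3.35. pH = pKa + log([A⁻]/[HA]) = 3.35 + log(1.253/0.178)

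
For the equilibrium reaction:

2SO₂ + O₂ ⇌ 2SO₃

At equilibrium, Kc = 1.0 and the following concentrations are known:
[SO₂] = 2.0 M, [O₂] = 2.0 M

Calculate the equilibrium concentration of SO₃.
[SO₃] = 2.8284 M

Kc = ([SO₃]^2) / ([SO₂]^2 × [O₂]) = 1.0
[SO₃]^2 = Kc · (reactant terms)/(other product terms) = 1.0 · 8 / 1 = 8
[SO₃] = (8)^(1/2) = 2.8284 M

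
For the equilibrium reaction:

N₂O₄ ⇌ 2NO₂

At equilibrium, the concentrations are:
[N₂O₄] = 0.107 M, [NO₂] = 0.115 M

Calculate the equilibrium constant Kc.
K_c = 0.1236

Kc = ([NO₂]^2) / ([N₂O₄])
   = ((0.115)^2) / ((0.107))
   = 0.013225 / 0.107 = 0.1236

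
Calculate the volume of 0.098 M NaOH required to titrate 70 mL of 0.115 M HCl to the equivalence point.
V_{base} = 82.1 mL

At equivalence: moles acid = moles base.
moles HCl = 0.115 M × 0.07 L = 0.00805 mol
V_NaOH = 0.00805 mol ÷ 0.098 M = 0.08214 L = 82.1 mL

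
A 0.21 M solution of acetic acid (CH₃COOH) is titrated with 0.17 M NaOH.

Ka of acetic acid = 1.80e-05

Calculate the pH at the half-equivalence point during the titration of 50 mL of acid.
pH = pKa = 4.74

At the half-equivalence point, [HA] = [A⁻], so by Henderson–Hasselbalch pH = pKa + log(1) = pKa.
pKa = −log(1.80e-05) = 4.74.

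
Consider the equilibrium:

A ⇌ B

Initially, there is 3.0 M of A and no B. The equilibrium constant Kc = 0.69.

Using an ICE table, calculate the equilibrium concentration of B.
[B] = 1.225 M

ICE: [A] = 3.0 − x, [B] = x.
Kc = x/(3.0 − x) = 0.69 ⇒ x = 0.69·3.0/(1 + 0.69) = 2.07/1.69 = 1.225.
[B] = x = 1.225 M.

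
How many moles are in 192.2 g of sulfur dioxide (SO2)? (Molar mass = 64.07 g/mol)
Moles = 192.2 g ÷ 64.07 g/mol = 3 mol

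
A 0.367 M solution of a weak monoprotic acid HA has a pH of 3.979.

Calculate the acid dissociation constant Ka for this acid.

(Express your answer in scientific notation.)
K_a = 3.00e-08

[H⁺] = 10^(−pH) = 10^(−3.979) = 1.050e-04 M. For HA ⇌ H⁺ + A⁻, Ka = x²/(C − x) = (1.050e-04)²/(0.367 − 1.050e-04) = 3.00e-08.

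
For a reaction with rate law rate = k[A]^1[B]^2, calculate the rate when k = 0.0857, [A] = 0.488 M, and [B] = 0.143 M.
0.0008552 M/s

rate = k·[A]^1·[B]^2 = 0.0857·(0.488)^1·(0.143)^2 = 0.0857·0.488·0.020449 = 0.0008552 M/s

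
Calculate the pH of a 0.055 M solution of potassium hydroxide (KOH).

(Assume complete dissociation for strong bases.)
pH = 12.74

[OH⁻] = 0.055 M for strong base. pOH = -log[OH⁻] = 1.26, pH = 14 - pOH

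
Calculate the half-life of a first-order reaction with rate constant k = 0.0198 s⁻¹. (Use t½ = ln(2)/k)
35.01 s

t½ = ln(2)/k = 0.6931/0.0198 = 35.01 s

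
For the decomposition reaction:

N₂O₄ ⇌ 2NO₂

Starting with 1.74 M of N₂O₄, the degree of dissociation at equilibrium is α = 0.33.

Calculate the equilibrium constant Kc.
K_c = 1.1313

x = α·[A]₀ = 0.33 × 1.74 = 0.5742 M dissociated.
At eq: [N₂O₄] = 1.74 − 0.5742 = 1.166 M; [NO₂] = 2x = 1.148 M.
Kc = [NO₂]²/[N₂O₄] = (1.148)²/1.166 = 1.131.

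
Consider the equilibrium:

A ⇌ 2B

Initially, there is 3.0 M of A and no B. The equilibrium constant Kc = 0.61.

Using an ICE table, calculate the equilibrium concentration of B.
[B] = 1.209 M

ICE: [A] = 3.0 − x, [B] = 2x.
Kc = (2x)²/(3.0 − x) = 0.61 ⇒ 4x² + 0.61x − 1.83 = 0.
x = (−0.61 + √(0.61² + 4·4·1.83))/(2·4) = (−0.61 + √29.652)/8 = 0.60442.
[B] = 2x = 1.209 M.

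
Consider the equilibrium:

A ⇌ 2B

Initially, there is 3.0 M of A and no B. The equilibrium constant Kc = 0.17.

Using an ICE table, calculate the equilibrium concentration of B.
[B] = 0.673 M

ICE: [A] = 3.0 − x, [B] = 2x.
Kc = (2x)²/(3.0 − x) = 0.17 ⇒ 4x² + 0.17x − 0.51 = 0.
x = (−0.17 + √(0.17² + 4·4·0.51))/(2·4) = (−0.17 + √8.1889)/8 = 0.33645.
[B] = 2x = 0.673 M.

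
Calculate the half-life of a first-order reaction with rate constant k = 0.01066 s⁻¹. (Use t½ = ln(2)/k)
65.02 s

t½ = ln(2)/k = 0.6931/0.01066 = 65.02 s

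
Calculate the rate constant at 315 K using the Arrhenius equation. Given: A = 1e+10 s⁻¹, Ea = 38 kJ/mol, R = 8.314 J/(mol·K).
4.99e+03 s⁻¹

k = A·exp(-Ea/(R·T)) = 1e+10·exp(-38000/(8.314·315)) = 1e+10·exp(-14.5099) = 1e+10·4.9940e-07 = 4.99e+03 s⁻¹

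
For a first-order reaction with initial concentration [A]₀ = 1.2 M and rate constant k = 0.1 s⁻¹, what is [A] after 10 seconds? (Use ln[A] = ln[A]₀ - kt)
0.4415 M

ln[A] = ln[A]₀ - k·t = ln(1.2) - (0.1)·(10) = 0.1823 - 1.0000 = -0.8177
[A] = e^(-0.8177) = 0.4415 M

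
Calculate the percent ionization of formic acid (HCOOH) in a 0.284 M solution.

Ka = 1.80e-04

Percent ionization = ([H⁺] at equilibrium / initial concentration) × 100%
Percent ionization = 2.49%

Let x = [H⁺]. Ka = x²/(C - x) ⇒ x² + (1.80e-04)x - (1.80e-04)(0.284) = 0. x = 7.0604e-03. Percent = (7.0604e-03/0.284) × 100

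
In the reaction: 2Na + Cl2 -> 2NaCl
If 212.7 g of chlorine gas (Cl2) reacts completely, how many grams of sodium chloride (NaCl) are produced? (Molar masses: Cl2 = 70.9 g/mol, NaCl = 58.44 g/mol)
Moles of Cl2 = 212.7 g ÷ 70.9 g/mol = 3 mol
Mole ratio: 2 mol NaCl / 1 mol Cl2
Moles of NaCl = 3 × (2/1) = 6 mol
Mass of NaCl = 6 mol × 58.44 g/mol = 350.6 g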